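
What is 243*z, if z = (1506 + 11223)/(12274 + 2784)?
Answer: 3093147/15058 ≈ 205.42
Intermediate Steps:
z = 12729/15058 ≈ 0.84533
243*z = 243*(12729/15058) = 3093147/15058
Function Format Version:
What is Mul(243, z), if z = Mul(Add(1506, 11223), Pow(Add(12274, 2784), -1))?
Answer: Rational(3093147, 15058) ≈ 205.42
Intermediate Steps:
z = Rational(12729, 15058) (z = Mul(12729, Pow(15058, -1)) = Mul(12729, Rational(1, 15058)) = Rational(12729, 15058) ≈ 0.84533)
Mul(243, z) = Mul(243, Rational(12729, 15058)) = Rational(3093147, 15058)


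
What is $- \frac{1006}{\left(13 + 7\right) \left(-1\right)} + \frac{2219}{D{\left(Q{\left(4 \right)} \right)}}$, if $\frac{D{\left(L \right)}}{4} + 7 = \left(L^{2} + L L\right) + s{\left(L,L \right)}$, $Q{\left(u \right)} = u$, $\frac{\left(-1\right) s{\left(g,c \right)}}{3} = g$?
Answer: $\frac{24173}{260} \approx 92.973$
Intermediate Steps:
$s{\left(g,c \right)} = - 3 g$
$D{\left(L \right)} = -28 - 12 L + 8 L^{2}$ ($D{\left(L \right)} = -28 + 4 \left(\left(L^{2} + L L\right) - 3 L\right) = -28 + 4 \left(\left(L^{2} + L^{2}\right) - 3 L\right) = -28 + 4 \left(2 L^{2} - 3 L\right) = -28 + 4 \left(- 3 L + 2 L^{2}\right) = -28 + \left(- 12 L + 8 L^{2}\right) = -28 - 12 L + 8 L^{2}$)
$- \frac{1006}{\left(13 + 7\right) \left(-1\right)} + \frac{2219}{D{\left(Q{\left(4 \right)} \right)}} = - \frac{1006}{\left(13 + 7\right) \left(-1\right)} + \frac{2219}{-28 - 48 + 8 \cdot 4^{2}} = - \frac{1006}{20 \left(-1\right)} + \frac{2219}{-28 - 48 + 8 \cdot 16} = - \frac{1006}{-20} + \frac{2219}{-28 - 48 + 128} = \left(-1006\right) \left(- \frac{1}{20}\right) + \frac{2219}{52} = \frac{503}{10} + 2219 \cdot \frac{1}{52} = \frac{503}{10} + \frac{2219}{52} = \frac{24173}{260}$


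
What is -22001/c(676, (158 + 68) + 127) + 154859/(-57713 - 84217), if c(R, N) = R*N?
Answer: -20038147691/16934236020 ≈ -1.1833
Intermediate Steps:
c(R, N) = N*R
-22001/c(676, (158 + 68) + 127) + 154859/(-57713 - 84217) = -22001*1/(676*((158 + 68) + 127)) + 154859/(-57713 - 84217) = -22001*1/(676*(226 + 127)) + 154859/(-141930) = -22001/(353*676) + 154859*(-1/141930) = -22001/238628 - 154859/141930 = -20038147691/16934236020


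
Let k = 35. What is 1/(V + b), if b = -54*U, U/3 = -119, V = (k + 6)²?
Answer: 1/20959 ≈ 4.7712e-5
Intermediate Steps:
V = 1681 (V = (35 + 6)² = 41² = 1681)
U = -357 (U = 3*(-119) = -357)
b = 19278 (b = -54*(-357) = 19278)
1/(V + b) = 1/(1681 + 19278) = 1/20959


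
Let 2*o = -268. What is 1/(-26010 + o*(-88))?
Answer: -1/14218 ≈ -7.0333e-5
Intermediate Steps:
o = -134 (o = (½)*(-268) = -134)
1/(-26010 + o*(-88)) = 1/(-26010 - 134*(-88)) = 1/(-26010 + 11792) = 1/(-14218) = -1/14218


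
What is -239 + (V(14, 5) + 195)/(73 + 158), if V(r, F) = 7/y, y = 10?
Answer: -550133/2310 ≈ -238.15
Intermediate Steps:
V(r, F) = 7/10
-239 + (V(14, 5) + 195)/(73 + 158) = -239 + (7/10 + 195)/(73 + 158) = -239 + (1957/10)/231 = -239 + (1957/10)*(1/231) = -239 + 1957/2310 = -550133/2310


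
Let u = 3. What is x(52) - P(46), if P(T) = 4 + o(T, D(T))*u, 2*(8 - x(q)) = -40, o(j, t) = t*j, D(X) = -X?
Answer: 6372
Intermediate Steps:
o(j, t) = j*t
x(q) = 28 (x(q) = 8 - ½*(-40) = 8 + 20 = 28)
P(T) = 4 - 3*T² (P(T) = 4 + (T*(-T))*3 = 4 - T²*3 = 4 - 3*T²)
x(52) - P(46) = 28 - (4 - 3*46²) = 28 - (4 - 3*2116) = 28 - (4 - 6348) = 28 - 1*(-6344) = 28 + 6344 = 6372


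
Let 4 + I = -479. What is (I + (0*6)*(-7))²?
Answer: 233289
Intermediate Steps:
I = -483 (I = -4 - 479 = -483)
(I + (0*6)*(-7))² = (-483 + (0*6)*(-7))² = (-483 + 0*(-7))² = (-483 + 0)² = (-483)² = 233289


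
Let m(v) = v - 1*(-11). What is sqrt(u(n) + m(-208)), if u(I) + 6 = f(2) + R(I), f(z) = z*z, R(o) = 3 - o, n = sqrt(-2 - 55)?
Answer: sqrt(-196 - I*sqrt(57)) ≈ 0.26959 - 14.003*I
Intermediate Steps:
n = I*sqrt(57) (n = sqrt(-57) = I*sqrt(57) ≈ 7.5498*I)
f(z) = z**2
m(v) = 11 + v (m(v) = v + 11 = 11 + v)
u(I) = 1 - I (u(I) = -6 + (2**2 + (3 - I)) = -6 + (4 + (3 - I)) = -6 + (7 - I) = 1 - I)
sqrt(u(n) + m(-208)) = sqrt((1 - I*sqrt(57)) + (11 - 208)) = sqrt((1 - I*sqrt(57)) - 197) = sqrt(-196 - I*sqrt(57))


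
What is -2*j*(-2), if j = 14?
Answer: 56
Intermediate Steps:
-2*j*(-2) = -2*14*(-2) = -28*(-2) = 56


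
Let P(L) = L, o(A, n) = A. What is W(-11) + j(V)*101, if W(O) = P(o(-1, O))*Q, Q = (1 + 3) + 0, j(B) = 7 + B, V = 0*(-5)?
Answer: 703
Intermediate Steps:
V = 0
Q = 4 (Q = 4 + 0 = 4)
W(O) = -4 (W(O) = -1*4 = -4)
W(-11) + j(V)*101 = -4 + (7 + 0)*101 = -4 + 7*101 = -4 + 707 = 703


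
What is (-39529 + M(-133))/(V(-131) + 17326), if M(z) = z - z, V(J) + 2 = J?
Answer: -39529/17193 ≈ -2.2991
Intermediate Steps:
V(J) = -2 + J
M(z) = 0
(-39529 + M(-133))/(V(-131) + 17326) = (-39529 + 0)/((-2 - 131) + 17326) = -39529/(-133 + 17326) = -39529/17193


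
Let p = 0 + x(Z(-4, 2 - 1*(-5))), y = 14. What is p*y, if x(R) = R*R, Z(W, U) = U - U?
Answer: 0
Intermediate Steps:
Z(W, U) = 0
x(R) = R²
p = 0 (p = 0 + 0² = 0 + 0 = 0)
p*y = 0*14 = 0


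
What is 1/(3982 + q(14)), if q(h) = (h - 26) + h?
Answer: 1/3984 ≈ 0.00025100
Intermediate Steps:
q(h) = -26 + 2*h (q(h) = (-26 + h) + h = -26 + 2*h)
1/(3982 + q(14)) = 1/(3982 + (-26 + 2*14)) = 1/(3982 + (-26 + 28)) = 1/(3982 + 2) = 1/3984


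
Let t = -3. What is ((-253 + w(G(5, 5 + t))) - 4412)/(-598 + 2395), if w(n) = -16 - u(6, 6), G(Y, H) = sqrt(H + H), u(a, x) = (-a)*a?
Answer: -4645/1797 ≈ -2.5849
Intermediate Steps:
u(a, x) = -a**2
G(Y, H) = sqrt(2)*sqrt(H) (G(Y, H) = sqrt(2*H) = sqrt(2)*sqrt(H))
w(n) = 20 (w(n) = -16 - (-1)*6**2 = -16 - (-1)*36 = -16 - 1*(-36) = -16 + 36 = 20)
((-253 + w(G(5, 5 + t))) - 4412)/(-598 + 2395) = ((-253 + 20) - 4412)/(-598 + 2395) = (-233 - 4412)/1797 = -4645*1/1797 = -4645/1797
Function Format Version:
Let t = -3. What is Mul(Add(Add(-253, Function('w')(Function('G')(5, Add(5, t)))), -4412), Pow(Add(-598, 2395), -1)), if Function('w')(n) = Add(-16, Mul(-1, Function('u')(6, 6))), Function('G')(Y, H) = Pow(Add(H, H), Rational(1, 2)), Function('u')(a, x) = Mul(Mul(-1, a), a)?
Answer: Rational(-4645, 1797) ≈ -2.5849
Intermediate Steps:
Function('u')(a, x) = Mul(-1, Pow(a, 2))
Function('G')(Y, H) = Mul(Pow(2, Rational(1, 2)), Pow(H, Rational(1, 2))) (Function('G')(Y, H) = Pow(Mul(2, H), Rational(1, 2)) = Mul(Pow(2, Rational(1, 2)), Pow(H, Rational(1, 2))))
Function('w')(n) = 20 (Function('w')(n) = Add(-16, Mul(-1, Mul(-1, Pow(6, 2)))) = Add(-16, Mul(-1, Mul(-1, 36))) = Add(-16, Mul(-1, -36)) = Add(-16, 36) = 20)
Mul(Add(Add(-253, Function('w')(Function('G')(5, Add(5, t)))), -4412), Pow(Add(-598, 2395), -1)) = Mul(Add(Add(-253, 20), -4412), Pow(Add(-598, 2395), -1)) = Mul(Add(-233, -4412), Pow(1797, -1)) = Mul(-4645, Rational(1, 1797)) = Rational(-4645, 1797)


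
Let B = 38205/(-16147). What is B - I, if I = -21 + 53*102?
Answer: -86989800/16147 ≈ -5387.4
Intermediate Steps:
I = 5385 (I = -21 + 5406 = 5385)
B = -38205/16147 (B = 38205*(-1/16147) = -38205/16147 ≈ -2.3661)
B - I = -38205/16147 - 1*5385 = -38205/16147 - 5385 = -86989800/16147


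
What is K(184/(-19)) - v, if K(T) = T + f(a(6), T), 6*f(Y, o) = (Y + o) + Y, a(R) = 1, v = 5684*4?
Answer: -1296577/57 ≈ -22747.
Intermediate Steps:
v = 22736
f(Y, o) = Y/3 + o/6 (f(Y, o) = ((Y + o) + Y)/6 = (o + 2*Y)/6 = Y/3 + o/6)
K(T) = ⅓ + 7*T/6 (K(T) = T + ((⅓)*1 + T/6) = T + (⅓ + T/6) = ⅓ + 7*T/6)
K(184/(-19)) - v = (⅓ + 7*(184/(-19))/6) - 1*22736 = (⅓ + 7*(184*(-1/19))/6) - 22736 = (⅓ + (7/6)*(-184/19)) - 22736 = (⅓ - 644/57) - 22736 = -625/57 - 22736 = -1296577/57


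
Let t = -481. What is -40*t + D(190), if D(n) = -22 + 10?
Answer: 19228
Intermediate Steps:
D(n) = -12
-40*t + D(190) = -40*(-481) - 12 = 19240 - 12 = 19228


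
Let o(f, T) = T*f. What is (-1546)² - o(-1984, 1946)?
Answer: 6250980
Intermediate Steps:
(-1546)² - o(-1984, 1946) = (-1546)² - 1946*(-1984) = 2390116 - 1*(-3860864) = 2390116 + 3860864 = 6250980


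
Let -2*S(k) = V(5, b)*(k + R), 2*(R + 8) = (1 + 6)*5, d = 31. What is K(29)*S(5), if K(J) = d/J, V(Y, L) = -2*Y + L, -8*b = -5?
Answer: 2325/32 ≈ 72.656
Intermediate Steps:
b = 5/8 (b = -⅛*(-5) = 5/8 ≈ 0.62500)
V(Y, L) = L - 2*Y
K(J) = 31/J
R = 19/2 (R = -8 + ((1 + 6)*5)/2 = -8 + (7*5)/2 = -8 + (½)*35 = -8 + 35/2 = 19/2 ≈ 9.5000)
S(k) = 1425/32 + 75*k/16 (S(k) = -(5/8 - 2*5)*(k + 19/2)/2 = -(5/8 - 10)*(19/2 + k)/2 = -(-75)*(19/2 + k)/16 = -(-1425/16 - 75*k/8)/2 = 1425/32 + 75*k/16)
K(29)*S(5) = (31/29)*(1425/32 + (75/16)*5) = (31*(1/29))*(1425/32 + 375/16) = (31/29)*(2175/32) = 2325/32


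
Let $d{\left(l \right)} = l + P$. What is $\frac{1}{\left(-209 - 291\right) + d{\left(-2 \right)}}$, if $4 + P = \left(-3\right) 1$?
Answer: $- \frac{1}{509} \approx -0.0019646$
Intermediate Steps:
$P = -7$ ($P = -4 - 3 = -7$)
$d{\left(l \right)} = -7 + l$ ($d{\left(l \right)} = l - 7 = -7 + l$)
$\frac{1}{\left(-209 - 291\right) + d{\left(-2 \right)}} = \frac{1}{\left(-209 - 291\right) - 9} = \frac{1}{-500 - 9} = \frac{1}{-509} = - \frac{1}{509}$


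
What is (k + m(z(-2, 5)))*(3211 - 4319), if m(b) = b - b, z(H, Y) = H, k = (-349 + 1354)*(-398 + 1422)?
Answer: -1140264960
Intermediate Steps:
k = 1029120 (k = 1005*1024 = 1029120)
m(b) = 0
(k + m(z(-2, 5)))*(3211 - 4319) = (1029120 + 0)*(3211 - 4319) = 1029120*(-1108) = -1140264960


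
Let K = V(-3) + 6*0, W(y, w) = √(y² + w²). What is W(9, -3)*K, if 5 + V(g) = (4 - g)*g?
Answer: -78*√10 ≈ -246.66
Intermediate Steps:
V(g) = -5 + g*(4 - g) (V(g) = -5 + (4 - g)*g = -5 + g*(4 - g))
W(y, w) = √(w² + y²)
K = -26 (K = (-5 - 1*(-3)² + 4*(-3)) + 6*0 = (-5 - 1*9 - 12) + 0 = (-5 - 9 - 12) + 0 = -26 + 0 = -26)
W(9, -3)*K = √((-3)² + 9²)*(-26) = √(9 + 81)*(-26) = √90*(-26) = (3*√10)*(-26) = -78*√10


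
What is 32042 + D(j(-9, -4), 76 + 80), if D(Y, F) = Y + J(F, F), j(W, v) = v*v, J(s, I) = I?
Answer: 32214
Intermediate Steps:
j(W, v) = v²
D(Y, F) = F + Y (D(Y, F) = Y + F = F + Y)
32042 + D(j(-9, -4), 76 + 80) = 32042 + ((76 + 80) + (-4)²) = 32042 + (156 + 16) = 32042 + 172 = 32214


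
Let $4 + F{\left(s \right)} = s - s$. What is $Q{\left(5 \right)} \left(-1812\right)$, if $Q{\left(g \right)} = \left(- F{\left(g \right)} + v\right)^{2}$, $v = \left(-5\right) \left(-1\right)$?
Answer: $-146772$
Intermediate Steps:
$v = 5$
$F{\left(s \right)} = -4$ ($F{\left(s \right)} = -4 + \left(s - s\right) = -4 + 0 = -4$)
$Q{\left(g \right)} = 81$ ($Q{\left(g \right)} = \left(\left(-1\right) \left(-4\right) + 5\right)^{2} = \left(4 + 5\right)^{2} = 9^{2} = 81$)
$Q{\left(5 \right)} \left(-1812\right) = 81 \left(-1812\right) = -146772$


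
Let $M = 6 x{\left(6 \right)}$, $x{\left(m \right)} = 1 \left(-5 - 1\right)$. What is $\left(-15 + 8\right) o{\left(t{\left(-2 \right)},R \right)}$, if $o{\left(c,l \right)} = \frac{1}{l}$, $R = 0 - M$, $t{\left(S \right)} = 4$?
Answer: $- \frac{7}{36} \approx -0.19444$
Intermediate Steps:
$x{\left(m \right)} = -6$ ($x{\left(m \right)} = 1 \left(-6\right) = -6$)
$M = -36$ ($M = 6 \left(-6\right) = -36$)
$R = 36$ ($R = 0 - -36 = 0 + 36 = 36$)
$\left(-15 + 8\right) o{\left(t{\left(-2 \right)},R \right)} = \frac{-15 + 8}{36} = \left(-7\right) \frac{1}{36} = - \frac{7}{36}$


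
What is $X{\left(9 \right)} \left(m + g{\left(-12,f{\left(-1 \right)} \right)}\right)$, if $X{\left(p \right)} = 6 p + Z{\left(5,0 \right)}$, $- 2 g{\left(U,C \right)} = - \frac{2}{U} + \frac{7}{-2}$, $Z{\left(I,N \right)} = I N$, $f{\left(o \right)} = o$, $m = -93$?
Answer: $-4932$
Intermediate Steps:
$g{\left(U,C \right)} = \frac{7}{4} + \frac{1}{U}$ ($g{\left(U,C \right)} = - \frac{- \frac{2}{U} + \frac{7}{-2}}{2} = - \frac{- \frac{2}{U} + 7 \left(- \frac{1}{2}\right)}{2} = - \frac{- \frac{2}{U} - \frac{7}{2}}{2} = - \frac{- \frac{7}{2} - \frac{2}{U}}{2} = \frac{7}{4} + \frac{1}{U}$)
$X{\left(p \right)} = 6 p$ ($X{\left(p \right)} = 6 p + 5 \cdot 0 = 6 p + 0 = 6 p$)
$X{\left(9 \right)} \left(m + g{\left(-12,f{\left(-1 \right)} \right)}\right) = 6 \cdot 9 \left(-93 + \left(\frac{7}{4} + \frac{1}{-12}\right)\right) = 54 \left(-93 + \left(\frac{7}{4} - \frac{1}{12}\right)\right) = 54 \left(-93 + \frac{5}{3}\right) = 54 \left(- \frac{274}{3}\right) = -4932$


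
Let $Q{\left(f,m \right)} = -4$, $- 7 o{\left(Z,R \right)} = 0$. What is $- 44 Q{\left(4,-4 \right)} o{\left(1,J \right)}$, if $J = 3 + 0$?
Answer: $0$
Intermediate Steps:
$J = 3$
$o{\left(Z,R \right)} = 0$ ($o{\left(Z,R \right)} = \left(- \frac{1}{7}\right) 0 = 0$)
$- 44 Q{\left(4,-4 \right)} o{\left(1,J \right)} = \left(-44\right) \left(-4\right) 0 = 176 \cdot 0 = 0$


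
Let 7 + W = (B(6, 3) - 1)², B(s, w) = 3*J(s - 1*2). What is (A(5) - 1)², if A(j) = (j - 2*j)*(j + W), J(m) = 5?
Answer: 942841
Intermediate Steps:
B(s, w) = 15 (B(s, w) = 3*5 = 15)
W = 189 (W = -7 + (15 - 1)² = -7 + 14² = -7 + 196 = 189)
A(j) = -j*(189 + j) (A(j) = (j - 2*j)*(j + 189) = (-j)*(189 + j) = -j*(189 + j))
(A(5) - 1)² = (-1*5*(189 + 5) - 1)² = (-1*5*194 - 1)² = (-970 - 1)² = (-971)² = 942841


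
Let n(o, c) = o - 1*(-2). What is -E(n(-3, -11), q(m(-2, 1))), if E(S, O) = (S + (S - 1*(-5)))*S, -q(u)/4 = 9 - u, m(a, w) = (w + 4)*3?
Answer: 3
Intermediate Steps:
n(o, c) = 2 + o (n(o, c) = o + 2 = 2 + o)
m(a, w) = 12 + 3*w (m(a, w) = (4 + w)*3 = 12 + 3*w)
q(u) = -36 + 4*u (q(u) = -4*(9 - u) = -36 + 4*u)
E(S, O) = S*(5 + 2*S) (E(S, O) = (S + (S + 5))*S = (S + (5 + S))*S = (5 + 2*S)*S = S*(5 + 2*S))
-E(n(-3, -11), q(m(-2, 1))) = -(2 - 3)*(5 + 2*(2 - 3)) = -(-1)*(5 + 2*(-1)) = -(-1)*(5 - 2) = -(-1)*3 = -1*(-3) = 3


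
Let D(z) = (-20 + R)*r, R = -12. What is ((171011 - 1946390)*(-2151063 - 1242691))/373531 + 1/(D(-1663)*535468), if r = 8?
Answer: 825933201967243015397/51203557762048 ≈ 1.6130e+7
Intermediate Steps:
D(z) = -256 (D(z) = (-20 - 12)*8 = -32*8 = -256)
((171011 - 1946390)*(-2151063 - 1242691))/373531 + 1/(D(-1663)*535468) = ((171011 - 1946390)*(-2151063 - 1242691))/373531 + 1/(-256*535468) = -1775379*(-3393754)*(1/373531) - 1/256*1/535468 = 6025199582766*(1/373531) - 1/137079808 = 6025199582766/373531 - 1/137079808 = 825933201967243015397/51203557762048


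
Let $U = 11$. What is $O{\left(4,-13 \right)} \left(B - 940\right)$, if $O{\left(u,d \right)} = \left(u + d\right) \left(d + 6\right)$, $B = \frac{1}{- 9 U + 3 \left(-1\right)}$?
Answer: $- \frac{2013501}{34} \approx -59221.0$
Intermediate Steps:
$B = - \frac{1}{102}$ ($B = \frac{1}{\left(-9\right) 11 + 3 \left(-1\right)} = \frac{1}{-99 - 3} = \frac{1}{-102} = - \frac{1}{102} \approx -0.0098039$)
$O{\left(u,d \right)} = \left(6 + d\right) \left(d + u\right)$ ($O{\left(u,d \right)} = \left(d + u\right) \left(6 + d\right) = \left(6 + d\right) \left(d + u\right)$)
$O{\left(4,-13 \right)} \left(B - 940\right) = \left(\left(-13\right)^{2} + 6 \left(-13\right) + 6 \cdot 4 - 52\right) \left(- \frac{1}{102} - 940\right) = \left(169 - 78 + 24 - 52\right) \left(- \frac{95881}{102}\right) = 63 \left(- \frac{95881}{102}\right) = - \frac{2013501}{34}$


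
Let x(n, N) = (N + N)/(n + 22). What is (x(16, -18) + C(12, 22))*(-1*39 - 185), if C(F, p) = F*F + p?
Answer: -702464/19 ≈ -36972.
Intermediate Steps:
x(n, N) = 2*N/(22 + n) (x(n, N) = (2*N)/(22 + n) = 2*N/(22 + n))
C(F, p) = p + F² (C(F, p) = F² + p = p + F²)
(x(16, -18) + C(12, 22))*(-1*39 - 185) = (2*(-18)/(22 + 16) + (22 + 12²))*(-1*39 - 185) = (2*(-18)/38 + (22 + 144))*(-39 - 185) = (2*(-18)*(1/38) + 166)*(-224) = (-18/19 + 166)*(-224) = (3136/19)*(-224) = -702464/19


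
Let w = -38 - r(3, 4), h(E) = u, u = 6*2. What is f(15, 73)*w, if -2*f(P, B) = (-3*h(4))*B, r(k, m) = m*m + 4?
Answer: -76212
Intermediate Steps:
u = 12
h(E) = 12
r(k, m) = 4 + m² (r(k, m) = m² + 4 = 4 + m²)
f(P, B) = 18*B (f(P, B) = -(-3*12)*B/2 = -(-18)*B = 18*B)
w = -58 (w = -38 - (4 + 4²) = -38 - (4 + 16) = -38 - 1*20 = -38 - 20 = -58)
f(15, 73)*w = (18*73)*(-58) = 1314*(-58) = -76212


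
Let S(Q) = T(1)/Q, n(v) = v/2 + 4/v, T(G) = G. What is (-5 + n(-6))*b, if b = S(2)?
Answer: -13/3 ≈ -4.3333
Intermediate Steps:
n(v) = v/2 + 4/v (n(v) = v*(1/2) + 4/v = v/2 + 4/v)
S(Q) = 1/Q
b = 1/2 ≈ 0.50000
(-5 + n(-6))*b = (-5 + ((1/2)*(-6) + 4/(-6)))*(1/2) = (-5 + (-3 + 4*(-1/6)))*(1/2) = (-5 + (-3 - 2/3))*(1/2) = (-5 - 11/3)*(1/2) = -26/3*1/2 = -13/3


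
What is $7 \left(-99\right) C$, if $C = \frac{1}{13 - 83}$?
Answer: $\frac{99}{10} \approx 9.9$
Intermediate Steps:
$C = - \frac{1}{70}$ ($C = \frac{1}{-70} = - \frac{1}{70} \approx -0.014286$)
$7 \left(-99\right) C = 7 \left(-99\right) \left(- \frac{1}{70}\right) = \left(-693\right) \left(- \frac{1}{70}\right) = \frac{99}{10}$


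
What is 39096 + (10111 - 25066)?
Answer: 24141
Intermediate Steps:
39096 + (10111 - 25066) = 39096 - 14955 = 24141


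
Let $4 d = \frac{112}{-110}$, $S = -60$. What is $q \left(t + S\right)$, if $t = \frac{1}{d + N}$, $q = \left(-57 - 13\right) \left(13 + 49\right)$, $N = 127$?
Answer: $\frac{1815009700}{6971} \approx 2.6037 \cdot 10^{5}$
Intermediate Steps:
$d = - \frac{14}{55}$ ($d = \frac{112 \frac{1}{-110}}{4} = \frac{112 \left(- \frac{1}{110}\right)}{4} = \frac{1}{4} \left(- \frac{56}{55}\right) = - \frac{14}{55} \approx -0.25455$)
$q = -4340$ ($q = \left(-70\right) 62 = -4340$)
$t = \frac{55}{6971}$ ($t = \frac{1}{- \frac{14}{55} + 127} = \frac{1}{\frac{6971}{55}} = \frac{55}{6971} \approx 0.0078898$)
$q \left(t + S\right) = - 4340 \left(\frac{55}{6971} - 60\right) = \left(-4340\right) \left(- \frac{418205}{6971}\right) = \frac{1815009700}{6971}$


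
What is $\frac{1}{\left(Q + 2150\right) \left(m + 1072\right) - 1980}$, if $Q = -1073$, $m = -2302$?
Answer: $- \frac{1}{1326690} \approx -7.5376 \cdot 10^{-7}$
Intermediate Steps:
$\frac{1}{\left(Q + 2150\right) \left(m + 1072\right) - 1980} = \frac{1}{\left(-1073 + 2150\right) \left(-2302 + 1072\right) - 1980} = \frac{1}{1077 \left(-1230\right) - 1980} = \frac{1}{-1324710 - 1980} = \frac{1}{-1326690} = - \frac{1}{1326690}$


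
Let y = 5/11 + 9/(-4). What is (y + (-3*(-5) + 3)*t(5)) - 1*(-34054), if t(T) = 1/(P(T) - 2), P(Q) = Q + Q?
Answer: 374599/11 ≈ 34054.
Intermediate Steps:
P(Q) = 2*Q
y = -79/44 (y = 5*(1/11) + 9*(-¼) = 5/11 - 9/4 = -79/44 ≈ -1.7955)
t(T) = 1/(-2 + 2*T) (t(T) = 1/(2*T - 2) = 1/(-2 + 2*T))
(y + (-3*(-5) + 3)*t(5)) - 1*(-34054) = (-79/44 + (-3*(-5) + 3)*(1/(2*(-1 + 5)))) - 1*(-34054) = (-79/44 + (15 + 3)*((½)/4)) + 34054 = (-79/44 + 18*((½)*(¼))) + 34054 = (-79/44 + 18*(⅛)) + 34054 = (-79/44 + 9/4) + 34054 = 5/11 + 34054 = 374599/11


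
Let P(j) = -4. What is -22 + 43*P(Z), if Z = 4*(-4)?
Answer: -194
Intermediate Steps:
Z = -16
-22 + 43*P(Z) = -22 + 43*(-4) = -22 - 172 = -194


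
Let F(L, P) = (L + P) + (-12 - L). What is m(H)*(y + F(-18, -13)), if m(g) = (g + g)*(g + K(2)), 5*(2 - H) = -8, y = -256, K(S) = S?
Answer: -283248/25 ≈ -11330.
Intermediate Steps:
H = 18/5 (H = 2 - ⅕*(-8) = 2 + 8/5 = 18/5 ≈ 3.6000)
m(g) = 2*g*(2 + g) (m(g) = (g + g)*(g + 2) = (2*g)*(2 + g) = 2*g*(2 + g))
F(L, P) = -12 + P
m(H)*(y + F(-18, -13)) = (2*(18/5)*(2 + 18/5))*(-256 + (-12 - 13)) = (2*(18/5)*(28/5))*(-256 - 25) = (1008/25)*(-281) = -283248/25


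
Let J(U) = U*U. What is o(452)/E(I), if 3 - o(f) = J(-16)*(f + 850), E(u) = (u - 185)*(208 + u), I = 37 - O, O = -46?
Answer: 111103/9894 ≈ 11.229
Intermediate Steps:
J(U) = U²
I = 83 (I = 37 - 1*(-46) = 37 + 46 = 83)
E(u) = (-185 + u)*(208 + u)
o(f) = -217597 - 256*f (o(f) = 3 - (-16)²*(f + 850) = 3 - 256*(850 + f) = 3 - (217600 + 256*f) = 3 + (-217600 - 256*f) = -217597 - 256*f)
o(452)/E(I) = (-217597 - 256*452)/(-38480 + 83² + 23*83) = (-217597 - 115712)/(-38480 + 6889 + 1909) = -333309/(-29682) = -333309*(-1/29682) = 111103/9894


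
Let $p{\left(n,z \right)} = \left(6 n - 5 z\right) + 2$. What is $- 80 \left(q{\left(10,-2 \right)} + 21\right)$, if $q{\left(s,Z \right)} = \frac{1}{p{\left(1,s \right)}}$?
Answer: $- \frac{35240}{21} \approx -1678.1$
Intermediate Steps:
$p{\left(n,z \right)} = 2 - 5 z + 6 n$ ($p{\left(n,z \right)} = \left(- 5 z + 6 n\right) + 2 = 2 - 5 z + 6 n$)
$q{\left(s,Z \right)} = \frac{1}{8 - 5 s}$ ($q{\left(s,Z \right)} = \frac{1}{2 - 5 s + 6 \cdot 1} = \frac{1}{2 - 5 s + 6} = \frac{1}{8 - 5 s}$)
$- 80 \left(q{\left(10,-2 \right)} + 21\right) = - 80 \left(- \frac{1}{-8 + 5 \cdot 10} + 21\right) = - 80 \left(- \frac{1}{-8 + 50} + 21\right) = - 80 \left(- \frac{1}{42} + 21\right) = \left(-80\right) \frac{881}{42} = - \frac{35240}{21}$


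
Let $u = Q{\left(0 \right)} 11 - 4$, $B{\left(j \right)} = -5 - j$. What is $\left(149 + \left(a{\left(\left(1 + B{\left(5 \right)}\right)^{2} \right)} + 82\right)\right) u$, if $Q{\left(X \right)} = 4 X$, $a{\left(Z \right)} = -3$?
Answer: $-912$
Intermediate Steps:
$u = -4$ ($u = 4 \cdot 0 \cdot 11 - 4 = 0 \cdot 11 - 4 = 0 - 4 = -4$)
$\left(149 + \left(a{\left(\left(1 + B{\left(5 \right)}\right)^{2} \right)} + 82\right)\right) u = \left(149 + \left(-3 + 82\right)\right) \left(-4\right) = \left(149 + 79\right) \left(-4\right) = 228 \left(-4\right) = -912$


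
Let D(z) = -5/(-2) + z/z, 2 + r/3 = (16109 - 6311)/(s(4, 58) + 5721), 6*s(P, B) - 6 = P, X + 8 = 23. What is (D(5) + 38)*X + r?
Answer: 5336127/8584 ≈ 621.64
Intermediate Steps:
X = 15 (X = -8 + 23 = 15)
s(P, B) = 1 + P/6
r = -7413/8584 (r = -6 + 3*((16109 - 6311)/((1 + (1/6)*4) + 5721)) = -6 + 3*(9798/((1 + 2/3) + 5721)) = -6 + 3*(9798/(5/3 + 5721)) = -6 + 3*(9798/(17168/3)) = -6 + 3*(9798*(3/17168)) = -6 + 3*(14697/8584) = -6 + 44091/8584 = -7413/8584 ≈ -0.86358)
D(z) = 7/2 (D(z) = -5*(-1/2) + 1 = 5/2 + 1 = 7/2)
(D(5) + 38)*X + r = (7/2 + 38)*15 - 7413/8584 = (83/2)*15 - 7413/8584 = 1245/2 - 7413/8584 = 5336127/8584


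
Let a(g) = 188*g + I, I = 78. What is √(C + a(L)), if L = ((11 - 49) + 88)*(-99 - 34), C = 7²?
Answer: 9*I*√15433 ≈ 1118.1*I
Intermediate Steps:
C = 49
L = -6650 (L = (-38 + 88)*(-133) = 50*(-133) = -6650)
a(g) = 78 + 188*g (a(g) = 188*g + 78 = 78 + 188*g)
√(C + a(L)) = √(49 + (78 + 188*(-6650))) = √(49 + (78 - 1250200)) = √(49 - 1250122) = √(-1250073) = 9*I*√15433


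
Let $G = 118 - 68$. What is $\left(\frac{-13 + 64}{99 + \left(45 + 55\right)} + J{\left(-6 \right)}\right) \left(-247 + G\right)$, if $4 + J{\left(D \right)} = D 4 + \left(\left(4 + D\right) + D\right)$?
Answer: $\frac{1401261}{199} \approx 7041.5$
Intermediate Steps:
$J{\left(D \right)} = 6 D$ ($J{\left(D \right)} = -4 + \left(D 4 + \left(\left(4 + D\right) + D\right)\right) = -4 + \left(4 D + \left(4 + 2 D\right)\right) = -4 + \left(4 + 6 D\right) = 6 D$)
$G = 50$ ($G = 118 - 68 = 50$)
$\left(\frac{-13 + 64}{99 + \left(45 + 55\right)} + J{\left(-6 \right)}\right) \left(-247 + G\right) = \left(\frac{-13 + 64}{99 + \left(45 + 55\right)} + 6 \left(-6\right)\right) \left(-247 + 50\right) = \left(\frac{51}{99 + 100} - 36\right) \left(-197\right) = \left(\frac{51}{199} - 36\right) \left(-197\right) = \left(- \frac{7113}{199}\right) \left(-197\right) = \frac{1401261}{199}$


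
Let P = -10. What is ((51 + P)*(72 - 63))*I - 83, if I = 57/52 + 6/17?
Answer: 399317/884 ≈ 451.72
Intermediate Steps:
I = 1281/884 (I = 57*(1/52) + 6*(1/17) = 57/52 + 6/17 = 1281/884 ≈ 1.4491)
((51 + P)*(72 - 63))*I - 83 = ((51 - 10)*(72 - 63))*(1281/884) - 83 = (41*9)*(1281/884) - 83 = 369*(1281/884) - 83 = 472689/884 - 83 = 399317/884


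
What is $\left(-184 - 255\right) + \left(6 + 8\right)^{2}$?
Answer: $-243$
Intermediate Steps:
$\left(-184 - 255\right) + \left(6 + 8\right)^{2} = -439 + 14^{2} = -439 + 196 = -243$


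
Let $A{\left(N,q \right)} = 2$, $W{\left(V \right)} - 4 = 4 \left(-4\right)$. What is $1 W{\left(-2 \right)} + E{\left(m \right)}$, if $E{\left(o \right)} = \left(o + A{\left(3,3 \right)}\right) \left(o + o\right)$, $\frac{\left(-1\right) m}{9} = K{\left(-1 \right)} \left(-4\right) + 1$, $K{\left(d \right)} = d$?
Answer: $3858$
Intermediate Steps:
$W{\left(V \right)} = -12$ ($W{\left(V \right)} = 4 + 4 \left(-4\right) = 4 - 16 = -12$)
$m = -45$ ($m = - 9 \left(\left(-1\right) \left(-4\right) + 1\right) = - 9 \left(4 + 1\right) = \left(-9\right) 5 = -45$)
$E{\left(o \right)} = 2 o \left(2 + o\right)$ ($E{\left(o \right)} = \left(o + 2\right) \left(o + o\right) = \left(2 + o\right) 2 o = 2 o \left(2 + o\right)$)
$1 W{\left(-2 \right)} + E{\left(m \right)} = 1 \left(-12\right) + 2 \left(-45\right) \left(2 - 45\right) = -12 + 2 \left(-45\right) \left(-43\right) = -12 + 3870 = 3858$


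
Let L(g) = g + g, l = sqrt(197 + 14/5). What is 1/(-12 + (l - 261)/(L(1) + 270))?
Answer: -799000/10354521 - 136*sqrt(555)/10354521 ≈ -0.077474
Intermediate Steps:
l = 3*sqrt(555)/5 (l = sqrt(197 + 14*(1/5)) = sqrt(197 + 14/5) = sqrt(999/5) = 3*sqrt(555)/5 ≈ 14.135)
L(g) = 2*g
1/(-12 + (l - 261)/(L(1) + 270)) = 1/(-12 + (3*sqrt(555)/5 - 261)/(2*1 + 270)) = 1/(-12 + (-261 + 3*sqrt(555)/5)/(2 + 270)) = 1/(-12 + (-261 + 3*sqrt(555)/5)/272) = 1/(-12 + (-261 + 3*sqrt(555)/5)*(1/272)) = 1/(-12 + (-261/272 + 3*sqrt(555)/1360)) = 1/(-3525/272 + 3*sqrt(555)/1360)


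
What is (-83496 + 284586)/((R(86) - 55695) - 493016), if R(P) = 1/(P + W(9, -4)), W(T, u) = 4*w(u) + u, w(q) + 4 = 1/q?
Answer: -2178475/5944369 ≈ -0.36648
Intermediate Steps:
w(q) = -4 + 1/q
W(T, u) = -16 + u + 4/u (W(T, u) = 4*(-4 + 1/u) + u = (-16 + 4/u) + u = -16 + u + 4/u)
R(P) = 1/(-21 + P) (R(P) = 1/(P + (-16 - 4 + 4/(-4))) = 1/(P + (-16 - 4 + 4*(-1/4))) = 1/(P + (-16 - 4 - 1)) = 1/(P - 21) = 1/(-21 + P))
(-83496 + 284586)/((R(86) - 55695) - 493016) = (-83496 + 284586)/((1/(-21 + 86) - 55695) - 493016) = 201090/((1/65 - 55695) - 493016) = 201090/(-3620174/65 - 493016) = 201090/(-35666214/65) = 201090*(-65/35666214) = -2178475/5944369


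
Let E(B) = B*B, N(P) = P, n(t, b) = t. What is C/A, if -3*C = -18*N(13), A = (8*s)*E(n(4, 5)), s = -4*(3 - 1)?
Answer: -39/512 ≈ -0.076172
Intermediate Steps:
s = -8 (s = -4*2 = -8)
E(B) = B**2
A = -1024 (A = (8*(-8))*4**2 = -64*16 = -1024)
C = 78 (C = -(-6)*13 = -1/3*(-234) = 78)
C/A = 78/(-1024) = 78*(-1/1024) = -39/512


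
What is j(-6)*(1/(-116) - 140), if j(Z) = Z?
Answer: 48723/58 ≈ 840.05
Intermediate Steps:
j(-6)*(1/(-116) - 140) = -6*(1/(-116) - 140) = -6*(-1/116 - 140) = -6*(-16241/116) = 48723/58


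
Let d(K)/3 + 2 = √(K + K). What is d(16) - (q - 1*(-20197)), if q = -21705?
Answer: 1502 + 12*√2 ≈ 1519.0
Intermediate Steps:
d(K) = -6 + 3*√2*√K (d(K) = -6 + 3*√(K + K) = -6 + 3*√(2*K) = -6 + 3*(√2*√K) = -6 + 3*√2*√K)
d(16) - (q - 1*(-20197)) = (-6 + 3*√2*√16) - (-21705 - 1*(-20197)) = (-6 + 3*√2*4) - (-21705 + 20197) = (-6 + 12*√2) - 1*(-1508) = (-6 + 12*√2) + 1508 = 1502 + 12*√2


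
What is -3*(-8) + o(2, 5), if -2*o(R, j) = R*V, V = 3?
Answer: 21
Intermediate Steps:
o(R, j) = -3*R/2 (o(R, j) = -R*3/2 = -3*R/2)
-3*(-8) + o(2, 5) = -3*(-8) - 3/2*2 = 24 - 3 = 21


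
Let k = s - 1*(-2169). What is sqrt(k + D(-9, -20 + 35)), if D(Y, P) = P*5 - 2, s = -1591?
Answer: sqrt(651) ≈ 25.515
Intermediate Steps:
k = 578 (k = -1591 - 1*(-2169) = -1591 + 2169 = 578)
D(Y, P) = -2 + 5*P (D(Y, P) = 5*P - 2 = -2 + 5*P)
sqrt(k + D(-9, -20 + 35)) = sqrt(578 + (-2 + 5*(-20 + 35))) = sqrt(578 + (-2 + 5*15)) = sqrt(578 + (-2 + 75)) = sqrt(578 + 73) = sqrt(651)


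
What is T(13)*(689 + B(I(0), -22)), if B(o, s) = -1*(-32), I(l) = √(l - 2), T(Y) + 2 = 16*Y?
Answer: 148526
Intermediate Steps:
T(Y) = -2 + 16*Y
I(l) = √(-2 + l)
B(o, s) = 32
T(13)*(689 + B(I(0), -22)) = (-2 + 16*13)*(689 + 32) = (-2 + 208)*721 = 206*721 = 148526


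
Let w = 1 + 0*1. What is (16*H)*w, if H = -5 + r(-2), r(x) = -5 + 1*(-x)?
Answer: -128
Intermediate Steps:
w = 1 (w = 1 + 0 = 1)
r(x) = -5 - x
H = -8 (H = -5 + (-5 - 1*(-2)) = -5 + (-5 + 2) = -5 - 3 = -8)
(16*H)*w = (16*(-8))*1 = -128*1 = -128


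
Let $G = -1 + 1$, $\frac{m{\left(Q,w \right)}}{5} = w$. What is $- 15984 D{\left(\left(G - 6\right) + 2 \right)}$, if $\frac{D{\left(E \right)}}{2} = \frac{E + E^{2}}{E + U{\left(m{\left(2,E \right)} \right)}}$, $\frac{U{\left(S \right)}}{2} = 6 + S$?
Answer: $11988$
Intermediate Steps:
$m{\left(Q,w \right)} = 5 w$
$U{\left(S \right)} = 12 + 2 S$ ($U{\left(S \right)} = 2 \left(6 + S\right) = 12 + 2 S$)
$G = 0$
$D{\left(E \right)} = \frac{2 \left(E + E^{2}\right)}{12 + 11 E}$ ($D{\left(E \right)} = 2 \frac{E + E^{2}}{E + \left(12 + 2 \cdot 5 E\right)} = 2 \frac{E + E^{2}}{E + \left(12 + 10 E\right)} = 2 \frac{E + E^{2}}{12 + 11 E} = \frac{2 \left(E + E^{2}\right)}{12 + 11 E}$)
$- 15984 D{\left(\left(G - 6\right) + 2 \right)} = - 15984 \frac{2 \left(\left(0 - 6\right) + 2\right) \left(1 + \left(\left(0 - 6\right) + 2\right)\right)}{12 + 11 \left(\left(0 - 6\right) + 2\right)} = - 15984 \frac{2 \left(-6 + 2\right) \left(1 + \left(-6 + 2\right)\right)}{12 + 11 \left(-6 + 2\right)} = - 15984 \cdot 2 \left(-4\right) \frac{1}{12 + 11 \left(-4\right)} \left(1 - 4\right) = - 15984 \cdot 2 \left(-4\right) \frac{1}{12 - 44} \left(-3\right) = - 15984 \cdot 2 \left(-4\right) \frac{1}{-32} \left(-3\right) = - 15984 \cdot 2 \left(-4\right) \left(- \frac{1}{32}\right) \left(-3\right) = \left(-15984\right) \left(- \frac{3}{4}\right) = 11988$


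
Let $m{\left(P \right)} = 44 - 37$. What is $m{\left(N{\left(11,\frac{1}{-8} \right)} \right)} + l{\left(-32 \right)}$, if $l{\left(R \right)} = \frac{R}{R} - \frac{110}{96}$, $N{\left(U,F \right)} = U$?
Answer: $\frac{329}{48} \approx 6.8542$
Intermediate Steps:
$m{\left(P \right)} = 7$ ($m{\left(P \right)} = 44 - 37 = 7$)
$l{\left(R \right)} = - \frac{7}{48}$ ($l{\left(R \right)} = 1 - \frac{55}{48} = - \frac{7}{48}$)
$m{\left(N{\left(11,\frac{1}{-8} \right)} \right)} + l{\left(-32 \right)} = 7 - \frac{7}{48} = \frac{329}{48}$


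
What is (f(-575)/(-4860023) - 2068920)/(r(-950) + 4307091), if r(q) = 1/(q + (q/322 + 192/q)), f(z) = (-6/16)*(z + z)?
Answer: -2931729198735661702815/6103292753076090563432 ≈ -0.48035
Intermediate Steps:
f(z) = -3*z/4 (f(z) = (-6*1/16)*(2*z) = -3*z/4)
r(q) = 1/(192/q + 323*q/322) (r(q) = 1/(q + (q*(1/322) + 192/q)) = 1/(q + (q/322 + 192/q)) = 1/(q + (192/q + q/322)) = 1/(192/q + 323*q/322))
(f(-575)/(-4860023) - 2068920)/(r(-950) + 4307091) = (-¾*(-575)/(-4860023) - 2068920)/(322*(-950)/(61824 + 323*(-950)²) + 4307091) = ((1725/4)*(-1/4860023) - 2068920)/(322*(-950)/(61824 + 323*902500) + 4307091) = (-1725/19440092 - 2068920)/(322*(-950)/(61824 + 291507500) + 4307091) = -40219995142365/(19440092*(322*(-950)/291569324 + 4307091)) = -40219995142365/(19440092*(322*(-950)*(1/291569324) + 4307091)) = -40219995142365/(19440092*(-76475/72892331 + 4307091)) = -40219995142365/(19440092*313953902742646/72892331) = -40219995142365/19440092*72892331/313953902742646 = -2931729198735661702815/6103292753076090563432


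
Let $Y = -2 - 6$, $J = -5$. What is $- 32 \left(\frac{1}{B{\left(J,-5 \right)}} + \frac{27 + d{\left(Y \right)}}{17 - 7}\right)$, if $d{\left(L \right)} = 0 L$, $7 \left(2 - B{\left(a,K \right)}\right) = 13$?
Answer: $- \frac{1552}{5} \approx -310.4$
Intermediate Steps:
$B{\left(a,K \right)} = \frac{1}{7}$ ($B{\left(a,K \right)} = 2 - \frac{13}{7} = \frac{1}{7}$)
$Y = -8$ ($Y = -2 - 6 = -8$)
$d{\left(L \right)} = 0$
$- 32 \left(\frac{1}{B{\left(J,-5 \right)}} + \frac{27 + d{\left(Y \right)}}{17 - 7}\right) = - 32 \left(\frac{1}{\frac{1}{7}} + \frac{27 + 0}{17 - 7}\right) = - 32 \left(7 + \frac{27}{10}\right) = \left(-32\right) \frac{97}{10} = - \frac{1552}{5}$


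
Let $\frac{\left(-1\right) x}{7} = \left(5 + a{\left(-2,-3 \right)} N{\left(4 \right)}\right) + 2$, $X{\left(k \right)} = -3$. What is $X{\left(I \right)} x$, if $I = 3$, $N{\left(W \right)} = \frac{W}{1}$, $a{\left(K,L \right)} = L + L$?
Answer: $-357$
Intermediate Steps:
$a{\left(K,L \right)} = 2 L$
$N{\left(W \right)} = W$ ($N{\left(W \right)} = W 1 = W$)
$x = 119$ ($x = - 7 \left(\left(5 + 2 \left(-3\right) 4\right) + 2\right) = - 7 \left(\left(5 - 24\right) + 2\right) = - 7 \left(-19 + 2\right) = \left(-7\right) \left(-17\right) = 119$)
$X{\left(I \right)} x = \left(-3\right) 119 = -357$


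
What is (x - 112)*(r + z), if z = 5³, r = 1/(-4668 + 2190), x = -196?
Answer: -6814478/177 ≈ -38500.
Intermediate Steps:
r = -1/2478 (r = 1/(-2478) = -1/2478 ≈ -0.00040355)
z = 125
(x - 112)*(r + z) = (-196 - 112)*(-1/2478 + 125) = -308*309749/2478 = -6814478/177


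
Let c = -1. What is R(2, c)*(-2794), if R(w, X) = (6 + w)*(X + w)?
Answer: -22352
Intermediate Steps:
R(2, c)*(-2794) = (2**2 + 6*(-1) + 6*2 - 1*2)*(-2794) = (4 - 6 + 12 - 2)*(-2794) = 8*(-2794) = -22352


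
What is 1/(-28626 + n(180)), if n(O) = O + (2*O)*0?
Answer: -1/28446 ≈ -3.5154e-5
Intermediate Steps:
n(O) = O (n(O) = O + 0 = O)
1/(-28626 + n(180)) = 1/(-28626 + 180) = 1/(-28446) = -1/28446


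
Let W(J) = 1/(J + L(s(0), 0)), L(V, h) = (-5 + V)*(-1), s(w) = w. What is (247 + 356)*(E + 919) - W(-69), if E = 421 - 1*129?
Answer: 46734913/64 ≈ 7.3023e+5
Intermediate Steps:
L(V, h) = 5 - V
E = 292 (E = 421 - 129 = 292)
W(J) = 1/(5 + J) (W(J) = 1/(J + (5 - 1*0)) = 1/(J + (5 + 0)) = 1/(J + 5) = 1/(5 + J))
(247 + 356)*(E + 919) - W(-69) = (247 + 356)*(292 + 919) - 1/(5 - 69) = 603*1211 - 1/(-64) = 730233 - 1*(-1/64) = 730233 + 1/64 = 46734913/64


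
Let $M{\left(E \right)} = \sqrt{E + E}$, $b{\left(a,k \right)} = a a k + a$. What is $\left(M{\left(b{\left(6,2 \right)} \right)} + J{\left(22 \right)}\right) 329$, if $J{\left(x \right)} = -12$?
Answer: $-3948 + 658 \sqrt{39} \approx 161.21$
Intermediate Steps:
$b{\left(a,k \right)} = a + k a^{2}$ ($b{\left(a,k \right)} = a^{2} k + a = k a^{2} + a = a + k a^{2}$)
$M{\left(E \right)} = \sqrt{2} \sqrt{E}$ ($M{\left(E \right)} = \sqrt{2 E} = \sqrt{2} \sqrt{E}$)
$\left(M{\left(b{\left(6,2 \right)} \right)} + J{\left(22 \right)}\right) 329 = \left(\sqrt{2} \sqrt{6 \left(1 + 6 \cdot 2\right)} - 12\right) 329 = \left(\sqrt{2} \sqrt{6 \left(1 + 12\right)} - 12\right) 329 = \left(\sqrt{2} \sqrt{6 \cdot 13} - 12\right) 329 = \left(\sqrt{2} \sqrt{78} - 12\right) 329 = \left(2 \sqrt{39} - 12\right) 329 = \left(-12 + 2 \sqrt{39}\right) 329 = -3948 + 658 \sqrt{39}$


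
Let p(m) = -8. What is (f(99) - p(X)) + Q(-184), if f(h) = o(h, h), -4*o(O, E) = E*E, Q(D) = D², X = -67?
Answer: 125655/4 ≈ 31414.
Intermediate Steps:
o(O, E) = -E²/4 (o(O, E) = -E*E/4 = -E²/4)
f(h) = -h²/4
(f(99) - p(X)) + Q(-184) = (-¼*99² - 1*(-8)) + (-184)² = (-¼*9801 + 8) + 33856 = (-9801/4 + 8) + 33856 = -9769/4 + 33856 = 125655/4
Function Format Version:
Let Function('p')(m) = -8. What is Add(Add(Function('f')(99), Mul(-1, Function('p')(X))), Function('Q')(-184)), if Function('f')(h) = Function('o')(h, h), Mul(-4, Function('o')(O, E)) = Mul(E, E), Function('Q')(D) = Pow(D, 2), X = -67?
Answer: Rational(125655, 4) ≈ 31414.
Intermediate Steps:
Function('o')(O, E) = Mul(Rational(-1, 4), Pow(E, 2)) (Function('o')(O, E) = Mul(Rational(-1, 4), Mul(E, E)) = Mul(Rational(-1, 4), Pow(E, 2)))
Function('f')(h) = Mul(Rational(-1, 4), Pow(h, 2))
Add(Add(Function('f')(99), Mul(-1, Function('p')(X))), Function('Q')(-184)) = Add(Add(Mul(Rational(-1, 4), Pow(99, 2)), Mul(-1, -8)), Pow(-184, 2)) = Add(Add(Mul(Rational(-1, 4), 9801), 8), 33856) = Add(Add(Rational(-9801, 4), 8), 33856) = Add(Rational(-9769, 4), 33856) = Rational(125655, 4)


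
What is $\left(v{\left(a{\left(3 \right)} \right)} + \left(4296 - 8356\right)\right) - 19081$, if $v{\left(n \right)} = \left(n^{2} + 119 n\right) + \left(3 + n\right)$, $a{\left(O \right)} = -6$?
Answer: $-23822$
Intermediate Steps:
$v{\left(n \right)} = 3 + n^{2} + 120 n$
$\left(v{\left(a{\left(3 \right)} \right)} + \left(4296 - 8356\right)\right) - 19081 = \left(\left(3 + \left(-6\right)^{2} + 120 \left(-6\right)\right) + \left(4296 - 8356\right)\right) - 19081 = \left(\left(3 + 36 - 720\right) - 4060\right) - 19081 = \left(-681 - 4060\right) - 19081 = -4741 - 19081 = -23822$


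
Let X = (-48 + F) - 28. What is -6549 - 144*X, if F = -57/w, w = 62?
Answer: 140349/31 ≈ 4527.4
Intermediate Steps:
F = -57/62 ≈ -0.91935
X = -4769/62 (X = (-48 - 57/62) - 28 = -3033/62 - 28 = -4769/62 ≈ -76.919)
-6549 - 144*X = -6549 - 144*(-4769)/62 = -6549 - 1*(-343368/31) = -6549 + 343368/31 = 140349/31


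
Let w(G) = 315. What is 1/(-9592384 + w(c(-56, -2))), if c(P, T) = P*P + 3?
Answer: -1/9592069 ≈ -1.0425e-7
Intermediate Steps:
c(P, T) = 3 + P**2 (c(P, T) = P**2 + 3 = 3 + P**2)
1/(-9592384 + w(c(-56, -2))) = 1/(-9592384 + 315) = 1/(-9592069) = -1/9592069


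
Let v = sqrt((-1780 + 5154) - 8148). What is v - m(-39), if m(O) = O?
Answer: 39 + I*sqrt(4774) ≈ 39.0 + 69.094*I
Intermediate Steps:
v = I*sqrt(4774) (v = sqrt(3374 - 8148) = sqrt(-4774) = I*sqrt(4774) ≈ 69.094*I)
v - m(-39) = I*sqrt(4774) - 1*(-39) = I*sqrt(4774) + 39 = 39 + I*sqrt(4774)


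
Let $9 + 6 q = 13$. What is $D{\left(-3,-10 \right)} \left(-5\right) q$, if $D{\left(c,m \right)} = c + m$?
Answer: $\frac{130}{3} \approx 43.333$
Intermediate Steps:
$q = \frac{2}{3}$ ($q = - \frac{3}{2} + \frac{1}{6} \cdot 13 = - \frac{3}{2} + \frac{13}{6} = \frac{2}{3} \approx 0.66667$)
$D{\left(-3,-10 \right)} \left(-5\right) q = \left(-3 - 10\right) \left(-5\right) \frac{2}{3} = \left(-13\right) \left(-5\right) \frac{2}{3} = 65 \cdot \frac{2}{3} = \frac{130}{3}$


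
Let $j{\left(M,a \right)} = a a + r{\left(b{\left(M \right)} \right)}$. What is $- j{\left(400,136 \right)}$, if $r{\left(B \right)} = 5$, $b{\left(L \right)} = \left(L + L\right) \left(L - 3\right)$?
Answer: $-18501$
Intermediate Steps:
$b{\left(L \right)} = 2 L \left(-3 + L\right)$
$j{\left(M,a \right)} = 5 + a^{2}$ ($j{\left(M,a \right)} = a a + 5 = a^{2} + 5 = 5 + a^{2}$)
$- j{\left(400,136 \right)} = - (5 + 136^{2}) = - (5 + 18496) = \left(-1\right) 18501 = -18501$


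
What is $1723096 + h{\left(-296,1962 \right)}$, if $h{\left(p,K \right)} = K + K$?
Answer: $1727020$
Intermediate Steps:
$h{\left(p,K \right)} = 2 K$
$1723096 + h{\left(-296,1962 \right)} = 1723096 + 2 \cdot 1962 = 1723096 + 3924 = 1727020$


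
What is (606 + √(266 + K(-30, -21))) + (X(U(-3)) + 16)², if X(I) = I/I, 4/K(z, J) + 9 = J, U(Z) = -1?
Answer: 895 + 2*√14955/15 ≈ 911.31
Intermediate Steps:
K(z, J) = 4/(-9 + J)
X(I) = 1
(606 + √(266 + K(-30, -21))) + (X(U(-3)) + 16)² = (606 + √(266 + 4/(-9 - 21))) + (1 + 16)² = (606 + √(266 + 4/(-30))) + 17² = (606 + √(266 + 4*(-1/30))) + 289 = (606 + √(266 - 2/15)) + 289 = (606 + √(3988/15)) + 289 = (606 + 2*√14955/15) + 289 = 895 + 2*√14955/15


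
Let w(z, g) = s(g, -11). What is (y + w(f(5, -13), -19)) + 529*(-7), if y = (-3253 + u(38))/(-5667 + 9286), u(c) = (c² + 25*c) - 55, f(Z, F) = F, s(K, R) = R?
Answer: -13441880/3619 ≈ -3714.3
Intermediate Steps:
w(z, g) = -11
u(c) = -55 + c² + 25*c
y = -914/3619 (y = (-3253 + (-55 + 38² + 25*38))/(-5667 + 9286) = (-3253 + (-55 + 1444 + 950))/3619 = (-3253 + 2339)*(1/3619) = -914*1/3619 = -914/3619 ≈ -0.25256)
(y + w(f(5, -13), -19)) + 529*(-7) = (-914/3619 - 11) + 529*(-7) = -40723/3619 - 3703 = -13441880/3619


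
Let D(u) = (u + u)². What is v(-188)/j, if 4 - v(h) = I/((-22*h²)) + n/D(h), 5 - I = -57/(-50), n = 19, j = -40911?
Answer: -19438571/198819277800 ≈ -9.7770e-5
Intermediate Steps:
D(u) = 4*u² (D(u) = (2*u)² = 4*u²)
I = 193/50 (I = 5 - (-57)/(-50) = 5 - (-57)*(-1)/50 = 5 - 1*57/50 = 5 - 57/50 = 193/50 ≈ 3.8600)
v(h) = 4 - 1258/(275*h²) (v(h) = 4 - (193/(50*((-22*h²))) + 19/((4*h²))) = 4 - (193*(-1/(22*h²))/50 + 19*(1/(4*h²))) = 4 - (-193/(1100*h²) + 19/(4*h²)) = 4 - 1258/(275*h²))
v(-188)/j = (4 - 1258/275/(-188)²)/(-40911) = (4 - 1258/275*1/35344)*(-1/40911) = (4 - 629/4859800)*(-1/40911) = (19438571/4859800)*(-1/40911) = -19438571/198819277800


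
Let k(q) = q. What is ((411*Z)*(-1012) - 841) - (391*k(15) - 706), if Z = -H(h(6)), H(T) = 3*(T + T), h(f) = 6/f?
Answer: 2489592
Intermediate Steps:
H(T) = 6*T (H(T) = 3*(2*T) = 6*T)
Z = -6 (Z = -6*6/6 = -6*6*(⅙) = -6 ≈ -6.0000)
((411*Z)*(-1012) - 841) - (391*k(15) - 706) = ((411*(-6))*(-1012) - 841) - (391*15 - 706) = (-2466*(-1012) - 841) - (5865 - 706) = (2495592 - 841) - 1*5159 = 2494751 - 5159 = 2489592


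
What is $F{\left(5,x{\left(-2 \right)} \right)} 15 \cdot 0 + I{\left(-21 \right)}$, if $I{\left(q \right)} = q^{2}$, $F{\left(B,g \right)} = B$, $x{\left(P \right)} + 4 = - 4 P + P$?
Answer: $441$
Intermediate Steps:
$x{\left(P \right)} = -4 - 3 P$ ($x{\left(P \right)} = -4 + \left(- 4 P + P\right) = -4 - 3 P$)
$F{\left(5,x{\left(-2 \right)} \right)} 15 \cdot 0 + I{\left(-21 \right)} = 5 \cdot 15 \cdot 0 + \left(-21\right)^{2} = 75 \cdot 0 + 441 = 0 + 441 = 441$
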